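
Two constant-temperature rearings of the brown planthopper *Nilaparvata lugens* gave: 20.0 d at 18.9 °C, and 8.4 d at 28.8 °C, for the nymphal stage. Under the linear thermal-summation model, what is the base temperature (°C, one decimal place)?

Under the model K = D·(T − T_b), so D₁·(T₁ − T_b) = D₂·(T₂ − T_b).
20.0·(18.9 − T_b) = 8.4·(28.8 − T_b)
T_b = (20.0·18.9 − 8.4·28.8) / (20.0 − 8.4) = 136.08 / 11.6 = 11.731 °C ≈ 11.7 °C.

11.7 °C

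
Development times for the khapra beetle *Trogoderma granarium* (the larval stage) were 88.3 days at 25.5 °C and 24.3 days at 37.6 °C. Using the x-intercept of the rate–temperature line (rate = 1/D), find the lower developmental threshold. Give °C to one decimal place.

Linear rate model ⇒ the product D·(T − T_b) is constant across temperatures.
88.3·(25.5 − T_b) = 24.3·(37.6 − T_b)
T_b = (88.3·25.5 − 24.3·37.6) / (88.3 − 24.3) = 1337.97 / 64.0 = 20.906 °C ≈ 20.9 °C.

20.9 °C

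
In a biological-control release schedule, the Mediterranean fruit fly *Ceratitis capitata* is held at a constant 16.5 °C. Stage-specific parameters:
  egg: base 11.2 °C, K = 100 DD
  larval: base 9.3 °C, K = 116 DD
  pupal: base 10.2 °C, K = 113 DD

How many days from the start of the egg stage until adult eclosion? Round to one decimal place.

egg: 100 / (16.5 − 11.2) = 100 / 5.3 = 18.868 d.
larval: 116 / (16.5 − 9.3) = 116 / 7.2 = 16.111 d.
pupal: 113 / (16.5 − 10.2) = 113 / 6.3 = 17.937 d.
Sum = 52.916 ≈ 52.9 days.

52.9 days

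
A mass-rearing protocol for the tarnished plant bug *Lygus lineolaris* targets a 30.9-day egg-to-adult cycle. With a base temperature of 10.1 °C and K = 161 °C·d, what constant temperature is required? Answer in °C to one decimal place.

15.3 °C

Required daily accumulation = 161 / 30.9 = 5.210 DD/day.
T = T_base + 5.210 = 10.1 + 5.210 = 15.310 ≈ 15.3 °C.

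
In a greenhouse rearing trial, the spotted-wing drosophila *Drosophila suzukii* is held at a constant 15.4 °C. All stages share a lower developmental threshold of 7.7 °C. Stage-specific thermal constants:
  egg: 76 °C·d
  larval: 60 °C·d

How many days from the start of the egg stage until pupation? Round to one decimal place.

Daily accumulation at 15.4 °C = 15.4 − 7.7 = 7.7 DD/day.
Total K = 76 + 60 = 136 DD.
Total duration = 136 / 7.7 = 17.662 ≈ 17.7 days.

17.7 days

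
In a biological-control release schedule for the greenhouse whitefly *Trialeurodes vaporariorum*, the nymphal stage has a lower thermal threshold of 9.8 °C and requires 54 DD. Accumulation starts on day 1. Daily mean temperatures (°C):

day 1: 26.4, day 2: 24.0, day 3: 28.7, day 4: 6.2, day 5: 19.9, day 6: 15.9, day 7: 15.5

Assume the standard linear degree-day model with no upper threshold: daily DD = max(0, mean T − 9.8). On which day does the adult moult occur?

Daily DD above 9.8 °C: 16.6, 14.2, 18.9, 0.0, 10.1, 6.1, 5.7.
Cumulative: 16.6, 30.8, 49.7, 49.7, 59.8, 65.9, 71.6.
The total first reaches 54 DD on day 5.

day 5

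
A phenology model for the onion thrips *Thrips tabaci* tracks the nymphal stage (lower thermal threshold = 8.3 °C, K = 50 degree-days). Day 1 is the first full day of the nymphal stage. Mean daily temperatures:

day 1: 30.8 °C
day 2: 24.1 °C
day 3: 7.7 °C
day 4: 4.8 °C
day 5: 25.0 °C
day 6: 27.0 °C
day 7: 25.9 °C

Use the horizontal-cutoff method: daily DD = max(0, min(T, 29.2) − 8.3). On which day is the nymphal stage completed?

day 5

Daily DD above 8.3 °C (capped at 20.9): 20.9, 15.8, 0.0, 0.0, 16.7, 18.7, 17.6.
Cumulative: 20.9, 36.7, 36.7, 36.7, 53.4, 72.1, 89.7.
The total first reaches 50 DD on day 5.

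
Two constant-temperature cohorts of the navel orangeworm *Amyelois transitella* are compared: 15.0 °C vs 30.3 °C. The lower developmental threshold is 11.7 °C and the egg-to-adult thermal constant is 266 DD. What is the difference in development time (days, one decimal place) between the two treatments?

66.3 days

At 15.0 °C: 266 / (15.0 − 11.7) = 266 / 3.3 = 80.606 d.
At 30.3 °C: 266 / (30.3 − 11.7) = 266 / 18.6 = 14.301 d.
Difference = |80.606 − 14.301| = 66.305 ≈ 66.3 days.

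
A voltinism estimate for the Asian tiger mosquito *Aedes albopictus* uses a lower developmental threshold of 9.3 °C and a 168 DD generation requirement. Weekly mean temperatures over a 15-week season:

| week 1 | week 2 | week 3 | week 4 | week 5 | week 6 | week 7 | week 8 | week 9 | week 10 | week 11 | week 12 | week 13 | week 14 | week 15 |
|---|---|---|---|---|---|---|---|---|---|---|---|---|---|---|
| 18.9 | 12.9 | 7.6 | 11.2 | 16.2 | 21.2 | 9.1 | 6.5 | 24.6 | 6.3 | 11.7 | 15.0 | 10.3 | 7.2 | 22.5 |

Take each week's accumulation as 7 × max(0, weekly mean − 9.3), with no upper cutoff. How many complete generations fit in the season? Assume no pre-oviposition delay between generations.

2 generations

Weekly DD (7 × max(0, T̄ − 9.3)): 67.2, 25.2, 0.0, 13.3, 48.3, 83.3, 0.0, 0.0, 107.1, 0.0, 16.8, 39.9, 7.0, 0.0, 92.4.
Season total = 500.5 DD.
Complete generations = ⌊500.5 / 168⌋ = 2.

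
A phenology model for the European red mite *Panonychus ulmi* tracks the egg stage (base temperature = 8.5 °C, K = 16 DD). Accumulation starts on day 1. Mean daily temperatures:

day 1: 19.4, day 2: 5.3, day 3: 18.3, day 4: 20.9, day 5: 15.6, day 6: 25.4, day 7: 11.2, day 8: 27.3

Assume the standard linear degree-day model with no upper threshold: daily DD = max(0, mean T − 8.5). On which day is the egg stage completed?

Daily DD above 8.5 °C: 10.9, 0.0, 9.8, 12.4, 7.1, 16.9, 2.7, 18.8.
Cumulative: 10.9, 10.9, 20.7, 33.1, 40.2, 57.1, 59.8, 78.6.
The total first reaches 16 DD on day 3.

day 3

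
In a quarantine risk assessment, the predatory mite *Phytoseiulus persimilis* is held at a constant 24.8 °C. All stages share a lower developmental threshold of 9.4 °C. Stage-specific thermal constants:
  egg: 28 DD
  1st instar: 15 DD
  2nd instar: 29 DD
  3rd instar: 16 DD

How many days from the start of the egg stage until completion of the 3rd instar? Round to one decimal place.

5.7 days

Daily accumulation at 24.8 °C = 24.8 − 9.4 = 15.4 DD/day.
Total K = 28 + 15 + 29 + 16 = 88 DD.
Total duration = 88 / 15.4 = 5.714 ≈ 5.7 days.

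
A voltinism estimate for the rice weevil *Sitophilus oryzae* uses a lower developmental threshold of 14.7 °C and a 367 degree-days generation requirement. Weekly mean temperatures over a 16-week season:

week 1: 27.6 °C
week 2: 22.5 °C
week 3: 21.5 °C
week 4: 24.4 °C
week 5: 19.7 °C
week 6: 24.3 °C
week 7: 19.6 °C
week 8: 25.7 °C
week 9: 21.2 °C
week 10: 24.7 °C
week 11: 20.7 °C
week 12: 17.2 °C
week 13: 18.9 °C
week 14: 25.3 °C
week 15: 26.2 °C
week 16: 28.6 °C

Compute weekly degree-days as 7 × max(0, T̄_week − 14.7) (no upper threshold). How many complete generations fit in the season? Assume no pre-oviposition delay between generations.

Weekly DD (7 × max(0, T̄ − 14.7)): 90.3, 54.6, 47.6, 67.9, 35.0, 67.2, 34.3, 77.0, 45.5, 70.0, 42.0, 17.5, 29.4, 74.2, 80.5, 97.3.
Season total = 930.3 DD.
Complete generations = ⌊930.3 / 367⌋ = 2.

2 generations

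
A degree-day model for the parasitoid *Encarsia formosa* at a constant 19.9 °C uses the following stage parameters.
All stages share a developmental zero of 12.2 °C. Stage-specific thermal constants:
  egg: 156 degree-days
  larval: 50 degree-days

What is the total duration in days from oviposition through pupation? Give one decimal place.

26.8 days

Daily accumulation at 19.9 °C = 19.9 − 12.2 = 7.7 DD/day.
Total K = 156 + 50 = 206 DD.
Total duration = 206 / 7.7 = 26.753 ≈ 26.8 days.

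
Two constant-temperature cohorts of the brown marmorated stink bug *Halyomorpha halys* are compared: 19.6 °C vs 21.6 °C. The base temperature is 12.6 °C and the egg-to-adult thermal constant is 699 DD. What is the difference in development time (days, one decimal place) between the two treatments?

At 19.6 °C: 699 / (19.6 − 12.6) = 699 / 7.0 = 99.857 d.
At 21.6 °C: 699 / (21.6 − 12.6) = 699 / 9.0 = 77.667 d.
Difference = |99.857 − 77.667| = 22.190 ≈ 22.2 days.

22.2 days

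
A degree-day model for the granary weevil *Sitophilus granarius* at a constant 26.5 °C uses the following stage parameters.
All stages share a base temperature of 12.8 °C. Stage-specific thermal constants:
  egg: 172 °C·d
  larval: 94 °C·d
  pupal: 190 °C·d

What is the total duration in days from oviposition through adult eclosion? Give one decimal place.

33.3 days

Daily accumulation at 26.5 °C = 26.5 − 12.8 = 13.7 DD/day.
Total K = 172 + 94 + 190 = 456 DD.
Total duration = 456 / 13.7 = 33.285 ≈ 33.3 days.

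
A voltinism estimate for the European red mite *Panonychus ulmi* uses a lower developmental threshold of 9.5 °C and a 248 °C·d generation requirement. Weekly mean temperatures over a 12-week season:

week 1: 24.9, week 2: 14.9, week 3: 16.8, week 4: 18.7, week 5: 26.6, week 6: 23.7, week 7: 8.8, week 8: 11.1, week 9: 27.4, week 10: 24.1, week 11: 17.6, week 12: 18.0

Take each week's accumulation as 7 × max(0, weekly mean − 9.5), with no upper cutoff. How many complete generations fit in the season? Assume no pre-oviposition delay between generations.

3 generations

Weekly DD (7 × max(0, T̄ − 9.5)): 107.8, 37.8, 51.1, 64.4, 119.7, 99.4, 0.0, 11.2, 125.3, 102.2, 56.7, 59.5.
Season total = 835.1 DD.
Complete generations = ⌊835.1 / 248⌋ = 3.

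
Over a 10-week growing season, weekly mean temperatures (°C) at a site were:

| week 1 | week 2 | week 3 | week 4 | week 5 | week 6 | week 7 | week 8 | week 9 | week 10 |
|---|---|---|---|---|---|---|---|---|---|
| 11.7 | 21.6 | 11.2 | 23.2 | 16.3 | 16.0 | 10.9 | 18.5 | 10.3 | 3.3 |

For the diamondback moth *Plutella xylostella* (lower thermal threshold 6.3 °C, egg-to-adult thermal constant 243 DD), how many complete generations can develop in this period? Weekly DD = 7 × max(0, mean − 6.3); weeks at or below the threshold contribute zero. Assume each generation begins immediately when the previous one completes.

2 generations

Weekly DD (7 × max(0, T̄ − 6.3)): 37.8, 107.1, 34.3, 118.3, 70.0, 67.9, 32.2, 85.4, 28.0, 0.0.
Season total = 581.0 DD.
Complete generations = ⌊581.0 / 243⌋ = 2.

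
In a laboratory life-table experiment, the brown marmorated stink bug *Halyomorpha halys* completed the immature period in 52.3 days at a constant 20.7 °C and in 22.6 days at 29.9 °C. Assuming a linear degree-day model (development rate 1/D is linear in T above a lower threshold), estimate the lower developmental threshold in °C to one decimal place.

Under the model K = D·(T − T_b), so D₁·(T₁ − T_b) = D₂·(T₂ − T_b).
52.3·(20.7 − T_b) = 22.6·(29.9 − T_b)
T_b = (52.3·20.7 − 22.6·29.9) / (52.3 − 22.6) = 406.87 / 29.7 = 13.699 °C ≈ 13.7 °C.

13.7 °C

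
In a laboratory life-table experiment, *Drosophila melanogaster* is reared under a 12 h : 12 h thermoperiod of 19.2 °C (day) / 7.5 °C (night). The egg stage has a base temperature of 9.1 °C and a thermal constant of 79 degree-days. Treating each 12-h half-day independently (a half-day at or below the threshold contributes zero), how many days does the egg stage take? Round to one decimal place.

15.6 days

Day half: max(0, 19.2 − 9.1) × 0.5 = 10.1 × 0.5 = 5.05 DD.
Night half: max(0, 7.5 − 9.1) × 0.5 = 0.0 × 0.5 = 0.00 DD.
Per 24 h: 5.05 DD/day.
Duration = 79 / 5.05 = 15.644 ≈ 15.6 days.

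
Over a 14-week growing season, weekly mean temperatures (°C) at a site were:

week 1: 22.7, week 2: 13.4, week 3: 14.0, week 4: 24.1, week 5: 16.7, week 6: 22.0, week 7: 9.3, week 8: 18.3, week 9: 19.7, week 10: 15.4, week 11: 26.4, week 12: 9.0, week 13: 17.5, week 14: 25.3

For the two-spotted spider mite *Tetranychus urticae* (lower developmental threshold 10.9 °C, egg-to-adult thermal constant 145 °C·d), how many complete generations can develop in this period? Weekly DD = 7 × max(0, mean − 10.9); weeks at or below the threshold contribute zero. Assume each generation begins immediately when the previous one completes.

Weekly DD (7 × max(0, T̄ − 10.9)): 82.6, 17.5, 21.7, 92.4, 40.6, 77.7, 0.0, 51.8, 61.6, 31.5, 108.5, 0.0, 46.2, 100.8.
Season total = 732.9 DD.
Complete generations = ⌊732.9 / 145⌋ = 5.

5 generations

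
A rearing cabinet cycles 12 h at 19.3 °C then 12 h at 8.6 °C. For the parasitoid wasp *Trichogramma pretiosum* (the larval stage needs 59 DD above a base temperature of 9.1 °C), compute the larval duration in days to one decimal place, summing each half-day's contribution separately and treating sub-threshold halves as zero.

Day half: max(0, 19.3 − 9.1) × 0.5 = 10.2 × 0.5 = 5.10 DD.
Night half: max(0, 8.6 − 9.1) × 0.5 = 0.0 × 0.5 = 0.00 DD.
Per 24 h: 5.10 DD/day.
Duration = 59 / 5.10 = 11.569 ≈ 11.6 days.

11.6 days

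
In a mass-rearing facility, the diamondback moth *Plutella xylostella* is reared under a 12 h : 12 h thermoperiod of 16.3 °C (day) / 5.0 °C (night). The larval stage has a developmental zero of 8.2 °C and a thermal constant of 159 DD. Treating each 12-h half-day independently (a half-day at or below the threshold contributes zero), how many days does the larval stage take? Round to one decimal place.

39.3 days

Day half: max(0, 16.3 − 8.2) × 0.5 = 8.1 × 0.5 = 4.05 DD.
Night half: max(0, 5.0 − 8.2) × 0.5 = 0.0 × 0.5 = 0.00 DD.
Per 24 h: 4.05 DD/day.
Duration = 159 / 4.05 = 39.259 ≈ 39.3 days.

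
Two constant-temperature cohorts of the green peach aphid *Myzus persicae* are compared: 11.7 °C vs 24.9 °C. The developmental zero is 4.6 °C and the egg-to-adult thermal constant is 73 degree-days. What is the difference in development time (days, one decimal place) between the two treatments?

6.7 days

At 11.7 °C: 73 / (11.7 − 4.6) = 73 / 7.1 = 10.282 d.
At 24.9 °C: 73 / (24.9 − 4.6) = 73 / 20.3 = 3.596 d.
Difference = |10.282 − 3.596| = 6.686 ≈ 6.7 days.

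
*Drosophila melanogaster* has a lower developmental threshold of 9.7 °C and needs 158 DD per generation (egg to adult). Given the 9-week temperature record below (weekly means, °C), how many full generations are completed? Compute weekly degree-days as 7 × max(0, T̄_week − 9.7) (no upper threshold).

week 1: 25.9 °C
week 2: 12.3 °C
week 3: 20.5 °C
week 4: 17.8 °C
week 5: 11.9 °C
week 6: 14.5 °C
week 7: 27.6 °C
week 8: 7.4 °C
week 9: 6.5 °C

Weekly DD (7 × max(0, T̄ − 9.7)): 113.4, 18.2, 75.6, 56.7, 15.4, 33.6, 125.3, 0.0, 0.0.
Season total = 438.2 DD.
Complete generations = ⌊438.2 / 158⌋ = 2.

2 generations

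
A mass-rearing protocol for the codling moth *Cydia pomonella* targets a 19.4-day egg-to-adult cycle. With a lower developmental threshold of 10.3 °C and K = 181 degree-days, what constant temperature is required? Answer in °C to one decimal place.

Required daily accumulation = 181 / 19.4 = 9.330 DD/day.
T = T_base + 9.330 = 10.3 + 9.330 = 19.630 ≈ 19.6 °C.

19.6 °C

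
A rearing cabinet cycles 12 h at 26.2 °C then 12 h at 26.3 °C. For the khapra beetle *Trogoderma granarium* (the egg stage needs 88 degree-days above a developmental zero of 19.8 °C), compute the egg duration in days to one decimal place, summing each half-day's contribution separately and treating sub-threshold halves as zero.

13.6 days

Day half: max(0, 26.2 − 19.8) × 0.5 = 6.4 × 0.5 = 3.20 DD.
Night half: max(0, 26.3 − 19.8) × 0.5 = 6.5 × 0.5 = 3.25 DD.
Per 24 h: 6.45 DD/day.
Duration = 88 / 6.45 = 13.643 ≈ 13.6 days.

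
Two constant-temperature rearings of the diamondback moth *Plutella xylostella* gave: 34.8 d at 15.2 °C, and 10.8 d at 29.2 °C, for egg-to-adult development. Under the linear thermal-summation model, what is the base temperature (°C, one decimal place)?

8.9 °C

Under the model K = D·(T − T_b), so D₁·(T₁ − T_b) = D₂·(T₂ − T_b).
34.8·(15.2 − T_b) = 10.8·(29.2 − T_b)
T_b = (34.8·15.2 − 10.8·29.2) / (34.8 − 10.8) = 213.60 / 24.0 = 8.900 °C ≈ 8.9 °C.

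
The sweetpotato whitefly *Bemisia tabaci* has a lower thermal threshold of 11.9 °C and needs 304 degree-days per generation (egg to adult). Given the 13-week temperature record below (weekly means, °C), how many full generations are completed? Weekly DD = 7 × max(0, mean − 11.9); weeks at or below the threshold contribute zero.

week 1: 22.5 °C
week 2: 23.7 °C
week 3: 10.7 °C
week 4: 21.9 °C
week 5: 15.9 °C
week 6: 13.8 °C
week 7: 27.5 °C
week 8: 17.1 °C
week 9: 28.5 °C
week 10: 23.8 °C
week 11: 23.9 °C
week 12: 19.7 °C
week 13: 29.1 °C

Weekly DD (7 × max(0, T̄ − 11.9)): 74.2, 82.6, 0.0, 70.0, 28.0, 13.3, 109.2, 36.4, 116.2, 83.3, 84.0, 54.6, 120.4.
Season total = 872.2 DD.
Complete generations = ⌊872.2 / 304⌋ = 2.

2 generations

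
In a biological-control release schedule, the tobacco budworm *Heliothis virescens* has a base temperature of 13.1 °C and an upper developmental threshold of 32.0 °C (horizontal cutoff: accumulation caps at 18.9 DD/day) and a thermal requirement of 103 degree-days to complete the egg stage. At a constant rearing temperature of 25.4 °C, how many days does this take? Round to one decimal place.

Daily accumulation = 25.4 − 13.1 = 12.3 DD/day.
Duration = 103 / 12.3 = 8.374 ≈ 8.4 days.

8.4 days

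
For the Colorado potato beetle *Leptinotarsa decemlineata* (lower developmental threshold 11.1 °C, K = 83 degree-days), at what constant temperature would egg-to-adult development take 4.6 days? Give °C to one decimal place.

Required daily accumulation = 83 / 4.6 = 18.043 DD/day.
T = T_base + 18.043 = 11.1 + 18.043 = 29.143 ≈ 29.1 °C.

29.1 °C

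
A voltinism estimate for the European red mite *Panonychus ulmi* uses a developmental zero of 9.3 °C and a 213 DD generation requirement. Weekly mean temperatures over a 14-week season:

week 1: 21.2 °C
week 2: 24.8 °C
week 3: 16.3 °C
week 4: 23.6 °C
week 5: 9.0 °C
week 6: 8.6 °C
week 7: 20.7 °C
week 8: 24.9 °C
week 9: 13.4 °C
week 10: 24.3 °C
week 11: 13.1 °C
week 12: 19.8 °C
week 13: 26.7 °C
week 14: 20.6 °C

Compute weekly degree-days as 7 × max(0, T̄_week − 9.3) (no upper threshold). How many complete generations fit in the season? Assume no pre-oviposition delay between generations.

4 generations

Weekly DD (7 × max(0, T̄ − 9.3)): 83.3, 108.5, 49.0, 100.1, 0.0, 0.0, 79.8, 109.2, 28.7, 105.0, 26.6, 73.5, 121.8, 79.1.
Season total = 964.6 DD.
Complete generations = ⌊964.6 / 213⌋ = 4.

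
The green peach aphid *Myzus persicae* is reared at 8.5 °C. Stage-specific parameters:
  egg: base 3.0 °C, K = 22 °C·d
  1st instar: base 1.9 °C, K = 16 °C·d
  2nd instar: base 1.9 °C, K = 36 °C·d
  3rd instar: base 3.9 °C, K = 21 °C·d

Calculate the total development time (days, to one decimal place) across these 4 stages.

16.4 days

egg: 22 / (8.5 − 3.0) = 22 / 5.5 = 4.000 d.
1st instar: 16 / (8.5 − 1.9) = 16 / 6.6 = 2.424 d.
2nd instar: 36 / (8.5 − 1.9) = 36 / 6.6 = 5.455 d.
3rd instar: 21 / (8.5 − 3.9) = 21 / 4.6 = 4.565 d.
Sum = 16.444 ≈ 16.4 days.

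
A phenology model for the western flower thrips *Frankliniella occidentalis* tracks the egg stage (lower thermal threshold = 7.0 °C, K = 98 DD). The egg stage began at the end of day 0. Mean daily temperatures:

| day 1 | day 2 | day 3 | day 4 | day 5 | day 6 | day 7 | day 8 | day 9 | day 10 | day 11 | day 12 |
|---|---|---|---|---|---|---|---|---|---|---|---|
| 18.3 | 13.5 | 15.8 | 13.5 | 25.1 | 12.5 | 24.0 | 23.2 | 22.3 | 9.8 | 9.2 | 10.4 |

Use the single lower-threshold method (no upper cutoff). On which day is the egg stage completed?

Daily DD above 7.0 °C: 11.3, 6.5, 8.8, 6.5, 18.1, 5.5, 17.0, 16.2, 15.3, 2.8, 2.2, 3.4.
Cumulative: 11.3, 17.8, 26.6, 33.1, 51.2, 56.7, 73.7, 89.9, 105.2, 108.0, 110.2, 113.6.
The total first reaches 98 DD on day 9.

day 9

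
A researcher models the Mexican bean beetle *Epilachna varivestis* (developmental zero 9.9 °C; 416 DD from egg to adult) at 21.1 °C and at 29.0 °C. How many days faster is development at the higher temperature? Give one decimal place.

15.4 days

At 21.1 °C: 416 / (21.1 − 9.9) = 416 / 11.2 = 37.143 d.
At 29.0 °C: 416 / (29.0 − 9.9) = 416 / 19.1 = 21.780 d.
Difference = |37.143 − 21.780| = 15.363 ≈ 15.4 days.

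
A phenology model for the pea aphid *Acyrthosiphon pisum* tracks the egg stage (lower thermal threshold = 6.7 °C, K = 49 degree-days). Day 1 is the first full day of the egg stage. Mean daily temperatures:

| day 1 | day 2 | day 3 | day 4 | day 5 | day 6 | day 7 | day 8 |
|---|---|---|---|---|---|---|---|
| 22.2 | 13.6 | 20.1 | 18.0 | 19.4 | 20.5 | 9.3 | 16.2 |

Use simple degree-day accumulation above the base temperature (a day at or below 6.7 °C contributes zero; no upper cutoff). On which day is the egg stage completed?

Daily DD above 6.7 °C: 15.5, 6.9, 13.4, 11.3, 12.7, 13.8, 2.6, 9.5.
Cumulative: 15.5, 22.4, 35.8, 47.1, 59.8, 73.6, 76.2, 85.7.
The total first reaches 49 DD on day 5.

day 5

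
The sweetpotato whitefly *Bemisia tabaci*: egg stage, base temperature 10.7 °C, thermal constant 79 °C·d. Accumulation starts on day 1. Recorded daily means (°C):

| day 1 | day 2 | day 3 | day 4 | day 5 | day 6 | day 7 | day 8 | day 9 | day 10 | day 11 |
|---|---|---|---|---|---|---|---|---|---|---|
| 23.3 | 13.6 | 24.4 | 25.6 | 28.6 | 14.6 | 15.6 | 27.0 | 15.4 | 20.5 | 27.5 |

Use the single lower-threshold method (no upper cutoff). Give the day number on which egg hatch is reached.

Daily DD above 10.7 °C: 12.6, 2.9, 13.7, 14.9, 17.9, 3.9, 4.9, 16.3, 4.7, 9.8, 16.8.
Cumulative: 12.6, 15.5, 29.2, 44.1, 62.0, 65.9, 70.8, 87.1, 91.8, 101.6, 118.4.
The total first reaches 79 DD on day 8.

day 8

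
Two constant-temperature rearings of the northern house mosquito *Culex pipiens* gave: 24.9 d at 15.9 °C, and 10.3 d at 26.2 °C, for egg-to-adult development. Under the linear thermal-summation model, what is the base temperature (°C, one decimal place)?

Linear rate model ⇒ the product D·(T − T_b) is constant across temperatures.
24.9·(15.9 − T_b) = 10.3·(26.2 − T_b)
T_b = (24.9·15.9 − 10.3·26.2) / (24.9 − 10.3) = 126.05 / 14.6 = 8.634 °C ≈ 8.6 °C.

8.6 °C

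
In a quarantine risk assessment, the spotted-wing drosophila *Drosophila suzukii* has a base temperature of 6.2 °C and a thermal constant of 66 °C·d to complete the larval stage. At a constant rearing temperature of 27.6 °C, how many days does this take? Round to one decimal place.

Daily accumulation = 27.6 − 6.2 = 21.4 DD/day.
Duration = 66 / 21.4 = 3.084 ≈ 3.1 days.

3.1 days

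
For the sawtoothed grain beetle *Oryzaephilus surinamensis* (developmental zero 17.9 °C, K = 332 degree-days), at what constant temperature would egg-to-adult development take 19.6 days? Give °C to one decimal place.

Required daily accumulation = 332 / 19.6 = 16.939 DD/day.
T = T_base + 16.939 = 17.9 + 16.939 = 34.839 ≈ 34.8 °C.

34.8 °C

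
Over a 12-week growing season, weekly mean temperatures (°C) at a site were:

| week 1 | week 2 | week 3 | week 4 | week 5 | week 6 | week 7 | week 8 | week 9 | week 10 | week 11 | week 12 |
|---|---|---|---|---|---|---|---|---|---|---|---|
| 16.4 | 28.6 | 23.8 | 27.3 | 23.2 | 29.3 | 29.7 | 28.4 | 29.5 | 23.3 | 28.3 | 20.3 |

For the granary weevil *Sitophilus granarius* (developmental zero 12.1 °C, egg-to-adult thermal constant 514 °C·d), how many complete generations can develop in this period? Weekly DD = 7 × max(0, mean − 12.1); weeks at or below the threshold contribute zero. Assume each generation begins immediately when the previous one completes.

Weekly DD (7 × max(0, T̄ − 12.1)): 30.1, 115.5, 81.9, 106.4, 77.7, 120.4, 123.2, 114.1, 121.8, 78.4, 113.4, 57.4.
Season total = 1140.3 DD.
Complete generations = ⌊1140.3 / 514⌋ = 2.

2 generations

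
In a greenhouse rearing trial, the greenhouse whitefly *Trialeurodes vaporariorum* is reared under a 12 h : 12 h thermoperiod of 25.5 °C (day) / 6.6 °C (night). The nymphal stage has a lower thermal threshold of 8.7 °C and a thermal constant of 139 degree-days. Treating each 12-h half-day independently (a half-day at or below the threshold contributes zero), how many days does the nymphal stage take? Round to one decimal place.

Day half: max(0, 25.5 − 8.7) × 0.5 = 16.8 × 0.5 = 8.40 DD.
Night half: max(0, 6.6 − 8.7) × 0.5 = 0.0 × 0.5 = 0.00 DD.
Per 24 h: 8.40 DD/day.
Duration = 139 / 8.40 = 16.548 ≈ 16.5 days.

16.5 days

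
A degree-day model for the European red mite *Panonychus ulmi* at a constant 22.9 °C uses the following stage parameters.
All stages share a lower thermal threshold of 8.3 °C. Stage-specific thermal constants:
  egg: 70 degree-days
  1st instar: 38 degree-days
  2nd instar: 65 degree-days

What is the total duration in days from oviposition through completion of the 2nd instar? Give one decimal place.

11.8 days

Daily accumulation at 22.9 °C = 22.9 − 8.3 = 14.6 DD/day.
Total K = 70 + 38 + 65 = 173 DD.
Total duration = 173 / 14.6 = 11.849 ≈ 11.8 days.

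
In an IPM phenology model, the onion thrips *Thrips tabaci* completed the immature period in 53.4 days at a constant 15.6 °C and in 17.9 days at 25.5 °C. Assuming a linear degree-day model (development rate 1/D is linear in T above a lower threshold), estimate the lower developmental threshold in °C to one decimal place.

Equal thermal constants: D₁(T₁ − T_b) = D₂(T₂ − T_b).
53.4·(15.6 − T_b) = 17.9·(25.5 − T_b)
T_b = (53.4·15.6 − 17.9·25.5) / (53.4 − 17.9) = 376.59 / 35.5 = 10.608 °C ≈ 10.6 °C.

10.6 °C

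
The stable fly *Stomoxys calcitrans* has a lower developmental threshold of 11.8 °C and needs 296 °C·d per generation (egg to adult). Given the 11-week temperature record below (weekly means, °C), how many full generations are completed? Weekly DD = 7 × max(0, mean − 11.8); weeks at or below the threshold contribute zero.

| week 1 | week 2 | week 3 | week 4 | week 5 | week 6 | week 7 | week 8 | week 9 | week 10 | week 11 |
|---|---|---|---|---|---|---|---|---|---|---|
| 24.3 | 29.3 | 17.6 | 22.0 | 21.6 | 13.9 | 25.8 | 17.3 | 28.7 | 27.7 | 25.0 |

Weekly DD (7 × max(0, T̄ − 11.8)): 87.5, 122.5, 40.6, 71.4, 68.6, 14.7, 98.0, 38.5, 118.3, 111.3, 92.4.
Season total = 863.8 DD.
Complete generations = ⌊863.8 / 296⌋ = 2.

2 generations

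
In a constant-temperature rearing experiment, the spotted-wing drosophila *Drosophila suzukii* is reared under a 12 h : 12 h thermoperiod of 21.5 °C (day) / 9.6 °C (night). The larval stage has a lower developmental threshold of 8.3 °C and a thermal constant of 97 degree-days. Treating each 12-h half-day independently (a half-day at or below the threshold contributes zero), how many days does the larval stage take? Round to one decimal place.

Day half: max(0, 21.5 − 8.3) × 0.5 = 13.2 × 0.5 = 6.60 DD.
Night half: max(0, 9.6 − 8.3) × 0.5 = 1.3 × 0.5 = 0.65 DD.
Per 24 h: 7.25 DD/day.
Duration = 97 / 7.25 = 13.379 ≈ 13.4 days.

13.4 days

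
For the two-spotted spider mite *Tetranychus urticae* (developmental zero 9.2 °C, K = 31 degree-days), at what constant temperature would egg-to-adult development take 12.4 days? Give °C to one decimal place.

11.7 °C

Required daily accumulation = 31 / 12.4 = 2.500 DD/day.
T = T_base + 2.500 = 9.2 + 2.500 = 11.700 ≈ 11.7 °C.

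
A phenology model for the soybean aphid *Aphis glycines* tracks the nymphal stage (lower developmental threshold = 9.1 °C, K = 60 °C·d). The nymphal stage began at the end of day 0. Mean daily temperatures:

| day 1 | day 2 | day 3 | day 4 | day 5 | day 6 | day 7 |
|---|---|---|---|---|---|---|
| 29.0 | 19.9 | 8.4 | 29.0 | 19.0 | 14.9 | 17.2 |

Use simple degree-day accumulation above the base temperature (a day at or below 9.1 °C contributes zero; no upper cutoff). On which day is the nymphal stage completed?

Daily DD above 9.1 °C: 19.9, 10.8, 0.0, 19.9, 9.9, 5.8, 8.1.
Cumulative: 19.9, 30.7, 30.7, 50.6, 60.5, 66.3, 74.4.
The total first reaches 60 DD on day 5.

day 5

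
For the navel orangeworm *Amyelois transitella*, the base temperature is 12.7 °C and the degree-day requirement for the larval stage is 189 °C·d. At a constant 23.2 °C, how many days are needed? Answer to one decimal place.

Daily accumulation = 23.2 − 12.7 = 10.5 DD/day.
Duration = 189 / 10.5 = 18.000 ≈ 18.0 days.

18.0 days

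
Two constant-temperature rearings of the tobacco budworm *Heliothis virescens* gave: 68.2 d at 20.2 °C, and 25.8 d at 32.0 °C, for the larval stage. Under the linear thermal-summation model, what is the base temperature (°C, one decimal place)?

13.0 °C

Linear rate model ⇒ the product D·(T − T_b) is constant across temperatures.
68.2·(20.2 − T_b) = 25.8·(32.0 − T_b)
T_b = (68.2·20.2 − 25.8·32.0) / (68.2 − 25.8) = 552.04 / 42.4 = 13.020 °C ≈ 13.0 °C.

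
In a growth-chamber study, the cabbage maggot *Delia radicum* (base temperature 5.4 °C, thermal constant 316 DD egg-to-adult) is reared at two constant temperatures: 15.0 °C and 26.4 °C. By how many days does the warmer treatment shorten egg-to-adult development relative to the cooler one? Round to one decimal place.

At 15.0 °C: 316 / (15.0 − 5.4) = 316 / 9.6 = 32.917 d.
At 26.4 °C: 316 / (26.4 − 5.4) = 316 / 21.0 = 15.048 d.
Difference = |32.917 − 15.048| = 17.869 ≈ 17.9 days.

17.9 days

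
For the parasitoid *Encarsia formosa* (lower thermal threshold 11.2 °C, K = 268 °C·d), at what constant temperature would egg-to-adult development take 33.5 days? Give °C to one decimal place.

Required daily accumulation = 268 / 33.5 = 8.000 DD/day.
T = T_base + 8.000 = 11.2 + 8.000 = 19.200 ≈ 19.2 °C.

19.2 °C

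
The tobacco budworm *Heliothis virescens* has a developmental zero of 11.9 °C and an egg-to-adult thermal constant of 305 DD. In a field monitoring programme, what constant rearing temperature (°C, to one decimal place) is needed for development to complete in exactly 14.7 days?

32.6 °C

Required daily accumulation = 305 / 14.7 = 20.748 DD/day.
T = T_base + 20.748 = 11.9 + 20.748 = 32.648 ≈ 32.6 °C.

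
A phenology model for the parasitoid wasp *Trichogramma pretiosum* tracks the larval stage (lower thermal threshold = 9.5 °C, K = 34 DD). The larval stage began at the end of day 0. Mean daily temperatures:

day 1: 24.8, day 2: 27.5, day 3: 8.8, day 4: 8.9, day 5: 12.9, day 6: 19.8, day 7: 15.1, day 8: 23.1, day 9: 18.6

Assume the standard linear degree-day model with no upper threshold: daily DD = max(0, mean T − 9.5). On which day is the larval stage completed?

Daily DD above 9.5 °C: 15.3, 18.0, 0.0, 0.0, 3.4, 10.3, 5.6, 13.6, 9.1.
Cumulative: 15.3, 33.3, 33.3, 33.3, 36.7, 47.0, 52.6, 66.2, 75.3.
The total first reaches 34 DD on day 5.

day 5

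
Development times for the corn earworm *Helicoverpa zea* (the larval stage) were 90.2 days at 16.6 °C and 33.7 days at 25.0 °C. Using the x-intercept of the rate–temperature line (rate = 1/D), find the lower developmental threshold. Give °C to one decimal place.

Under the model K = D·(T − T_b), so D₁·(T₁ − T_b) = D₂·(T₂ − T_b).
90.2·(16.6 − T_b) = 33.7·(25.0 − T_b)
T_b = (90.2·16.6 − 33.7·25.0) / (90.2 − 33.7) = 654.82 / 56.5 = 11.590 °C ≈ 11.6 °C.

11.6 °C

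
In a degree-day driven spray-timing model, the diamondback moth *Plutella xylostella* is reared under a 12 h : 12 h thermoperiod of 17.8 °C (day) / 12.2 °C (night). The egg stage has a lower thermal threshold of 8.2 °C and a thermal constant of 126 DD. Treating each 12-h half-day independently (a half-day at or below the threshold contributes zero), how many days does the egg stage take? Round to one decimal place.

Day half: max(0, 17.8 − 8.2) × 0.5 = 9.6 × 0.5 = 4.80 DD.
Night half: max(0, 12.2 − 8.2) × 0.5 = 4.0 × 0.5 = 2.00 DD.
Per 24 h: 6.80 DD/day.
Duration = 126 / 6.80 = 18.529 ≈ 18.5 days.

18.5 days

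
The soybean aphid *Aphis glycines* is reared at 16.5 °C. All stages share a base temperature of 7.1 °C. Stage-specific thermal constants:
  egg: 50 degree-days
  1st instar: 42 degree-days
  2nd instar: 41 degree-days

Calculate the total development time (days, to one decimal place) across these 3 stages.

14.1 days

Daily accumulation at 16.5 °C = 16.5 − 7.1 = 9.4 DD/day.
Total K = 50 + 42 + 41 = 133 DD.
Total duration = 133 / 9.4 = 14.149 ≈ 14.1 days.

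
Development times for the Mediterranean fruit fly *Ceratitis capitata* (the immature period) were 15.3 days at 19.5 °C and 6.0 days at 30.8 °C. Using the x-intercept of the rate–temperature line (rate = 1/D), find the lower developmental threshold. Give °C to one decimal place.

Under the model K = D·(T − T_b), so D₁·(T₁ − T_b) = D₂·(T₂ − T_b).
15.3·(19.5 − T_b) = 6.0·(30.8 − T_b)
T_b = (15.3·19.5 − 6.0·30.8) / (15.3 − 6.0) = 113.55 / 9.3 = 12.210 °C ≈ 12.2 °C.

12.2 °C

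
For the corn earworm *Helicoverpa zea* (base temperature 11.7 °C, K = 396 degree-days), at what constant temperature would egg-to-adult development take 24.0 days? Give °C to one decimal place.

Required daily accumulation = 396 / 24.0 = 16.500 DD/day.
T = T_base + 16.500 = 11.7 + 16.500 = 28.200 ≈ 28.2 °C.

28.2 °C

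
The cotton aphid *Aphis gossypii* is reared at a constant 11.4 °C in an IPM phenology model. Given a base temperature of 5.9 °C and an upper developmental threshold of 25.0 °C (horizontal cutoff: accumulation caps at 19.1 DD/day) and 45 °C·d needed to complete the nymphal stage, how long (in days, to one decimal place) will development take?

Daily accumulation = 11.4 − 5.9 = 5.5 DD/day.
Duration = 45 / 5.5 = 8.182 ≈ 8.2 days.

8.2 days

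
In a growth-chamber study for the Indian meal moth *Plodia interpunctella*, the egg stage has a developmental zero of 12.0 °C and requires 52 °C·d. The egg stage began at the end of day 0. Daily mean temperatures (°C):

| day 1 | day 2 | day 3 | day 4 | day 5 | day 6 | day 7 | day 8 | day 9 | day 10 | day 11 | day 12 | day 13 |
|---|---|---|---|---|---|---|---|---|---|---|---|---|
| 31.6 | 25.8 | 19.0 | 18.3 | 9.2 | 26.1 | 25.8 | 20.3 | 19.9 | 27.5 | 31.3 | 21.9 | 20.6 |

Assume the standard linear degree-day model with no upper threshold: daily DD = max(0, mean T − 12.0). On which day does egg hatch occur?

day 6

Daily DD above 12.0 °C: 19.6, 13.8, 7.0, 6.3, 0.0, 14.1, 13.8, 8.3, 7.9, 15.5, 19.3, 9.9, 8.6.
Cumulative: 19.6, 33.4, 40.4, 46.7, 46.7, 60.8, 74.6, 82.9, 90.8, 106.3, 125.6, 135.5, 144.1.
The total first reaches 52 DD on day 6.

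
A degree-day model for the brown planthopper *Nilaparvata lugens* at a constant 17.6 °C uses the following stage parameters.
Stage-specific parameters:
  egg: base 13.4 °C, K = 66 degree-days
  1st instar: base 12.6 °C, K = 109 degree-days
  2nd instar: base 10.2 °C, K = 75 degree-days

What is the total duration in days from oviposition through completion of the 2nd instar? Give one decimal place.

egg: 66 / (17.6 − 13.4) = 66 / 4.2 = 15.714 d.
1st instar: 109 / (17.6 − 12.6) = 109 / 5.0 = 21.800 d.
2nd instar: 75 / (17.6 − 10.2) = 75 / 7.4 = 10.135 d.
Sum = 47.649 ≈ 47.6 days.

47.6 days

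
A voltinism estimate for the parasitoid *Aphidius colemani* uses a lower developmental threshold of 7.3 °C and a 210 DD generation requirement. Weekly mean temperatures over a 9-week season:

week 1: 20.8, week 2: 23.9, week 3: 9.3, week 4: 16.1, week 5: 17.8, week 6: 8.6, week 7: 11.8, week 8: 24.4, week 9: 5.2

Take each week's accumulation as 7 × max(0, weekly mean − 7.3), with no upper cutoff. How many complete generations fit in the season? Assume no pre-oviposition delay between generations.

2 generations

Weekly DD (7 × max(0, T̄ − 7.3)): 94.5, 116.2, 14.0, 61.6, 73.5, 9.1, 31.5, 119.7, 0.0.
Season total = 520.1 DD.
Complete generations = ⌊520.1 / 210⌋ = 2.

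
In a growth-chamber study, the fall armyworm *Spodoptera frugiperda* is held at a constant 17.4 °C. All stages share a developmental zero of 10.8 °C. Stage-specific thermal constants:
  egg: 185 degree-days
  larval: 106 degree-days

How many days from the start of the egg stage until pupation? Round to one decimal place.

44.1 days

Daily accumulation at 17.4 °C = 17.4 − 10.8 = 6.6 DD/day.
Total K = 185 + 106 = 291 DD.
Total duration = 291 / 6.6 = 44.091 ≈ 44.1 days.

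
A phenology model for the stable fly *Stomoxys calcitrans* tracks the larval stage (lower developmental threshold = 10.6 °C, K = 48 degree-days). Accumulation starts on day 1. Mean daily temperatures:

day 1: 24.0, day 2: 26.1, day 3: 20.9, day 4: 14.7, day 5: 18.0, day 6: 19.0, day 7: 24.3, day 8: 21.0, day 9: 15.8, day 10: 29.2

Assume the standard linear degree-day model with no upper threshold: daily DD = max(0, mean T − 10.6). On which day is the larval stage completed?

Daily DD above 10.6 °C: 13.4, 15.5, 10.3, 4.1, 7.4, 8.4, 13.7, 10.4, 5.2, 18.6.
Cumulative: 13.4, 28.9, 39.2, 43.3, 50.7, 59.1, 72.8, 83.2, 88.4, 107.0.
The total first reaches 48 DD on day 5.

day 5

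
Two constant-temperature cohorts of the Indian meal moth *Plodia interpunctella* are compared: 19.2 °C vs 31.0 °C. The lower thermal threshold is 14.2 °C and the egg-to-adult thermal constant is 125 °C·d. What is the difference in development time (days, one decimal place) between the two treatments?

At 19.2 °C: 125 / (19.2 − 14.2) = 125 / 5.0 = 25.000 d.
At 31.0 °C: 125 / (31.0 − 14.2) = 125 / 16.8 = 7.440 d.
Difference = |25.000 − 7.440| = 17.560 ≈ 17.6 days.

17.6 days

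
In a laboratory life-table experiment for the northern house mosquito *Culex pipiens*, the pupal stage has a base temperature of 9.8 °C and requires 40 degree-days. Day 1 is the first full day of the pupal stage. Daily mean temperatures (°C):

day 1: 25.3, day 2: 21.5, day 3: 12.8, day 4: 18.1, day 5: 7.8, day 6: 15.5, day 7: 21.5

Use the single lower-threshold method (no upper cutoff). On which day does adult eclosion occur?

day 6

Daily DD above 9.8 °C: 15.5, 11.7, 3.0, 8.3, 0.0, 5.7, 11.7.
Cumulative: 15.5, 27.2, 30.2, 38.5, 38.5, 44.2, 55.9.
The total first reaches 40 DD on day 6.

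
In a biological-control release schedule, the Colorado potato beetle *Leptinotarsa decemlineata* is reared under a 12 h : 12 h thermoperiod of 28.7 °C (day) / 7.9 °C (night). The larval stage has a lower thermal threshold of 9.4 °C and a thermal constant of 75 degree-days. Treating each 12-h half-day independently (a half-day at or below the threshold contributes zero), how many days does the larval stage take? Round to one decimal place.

7.8 days

Day half: max(0, 28.7 − 9.4) × 0.5 = 19.3 × 0.5 = 9.65 DD.
Night half: max(0, 7.9 − 9.4) × 0.5 = 0.0 × 0.5 = 0.00 DD.
Per 24 h: 9.65 DD/day.
Duration = 75 / 9.65 = 7.772 ≈ 7.8 days.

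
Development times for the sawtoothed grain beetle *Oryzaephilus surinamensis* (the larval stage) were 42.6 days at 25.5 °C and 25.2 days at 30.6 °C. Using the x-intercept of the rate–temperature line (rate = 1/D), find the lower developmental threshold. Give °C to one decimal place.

18.1 °C

Equal thermal constants: D₁(T₁ − T_b) = D₂(T₂ − T_b).
42.6·(25.5 − T_b) = 25.2·(30.6 − T_b)
T_b = (42.6·25.5 − 25.2·30.6) / (42.6 − 25.2) = 315.18 / 17.4 = 18.114 °C ≈ 18.1 °C.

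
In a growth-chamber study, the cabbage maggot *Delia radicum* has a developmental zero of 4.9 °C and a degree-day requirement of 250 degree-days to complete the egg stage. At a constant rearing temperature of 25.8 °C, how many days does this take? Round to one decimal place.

12.0 days

Daily accumulation = 25.8 − 4.9 = 20.9 DD/day.
Duration = 250 / 20.9 = 11.962 ≈ 12.0 days.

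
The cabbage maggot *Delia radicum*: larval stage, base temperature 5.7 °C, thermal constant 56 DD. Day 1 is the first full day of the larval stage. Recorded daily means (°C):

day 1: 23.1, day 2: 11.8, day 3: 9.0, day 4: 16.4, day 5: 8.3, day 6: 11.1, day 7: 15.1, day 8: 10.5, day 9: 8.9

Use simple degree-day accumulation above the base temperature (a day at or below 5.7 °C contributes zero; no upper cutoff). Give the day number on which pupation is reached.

day 8

Daily DD above 5.7 °C: 17.4, 6.1, 3.3, 10.7, 2.6, 5.4, 9.4, 4.8, 3.2.
Cumulative: 17.4, 23.5, 26.8, 37.5, 40.1, 45.5, 54.9, 59.7, 62.9.
The total first reaches 56 DD on day 8.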